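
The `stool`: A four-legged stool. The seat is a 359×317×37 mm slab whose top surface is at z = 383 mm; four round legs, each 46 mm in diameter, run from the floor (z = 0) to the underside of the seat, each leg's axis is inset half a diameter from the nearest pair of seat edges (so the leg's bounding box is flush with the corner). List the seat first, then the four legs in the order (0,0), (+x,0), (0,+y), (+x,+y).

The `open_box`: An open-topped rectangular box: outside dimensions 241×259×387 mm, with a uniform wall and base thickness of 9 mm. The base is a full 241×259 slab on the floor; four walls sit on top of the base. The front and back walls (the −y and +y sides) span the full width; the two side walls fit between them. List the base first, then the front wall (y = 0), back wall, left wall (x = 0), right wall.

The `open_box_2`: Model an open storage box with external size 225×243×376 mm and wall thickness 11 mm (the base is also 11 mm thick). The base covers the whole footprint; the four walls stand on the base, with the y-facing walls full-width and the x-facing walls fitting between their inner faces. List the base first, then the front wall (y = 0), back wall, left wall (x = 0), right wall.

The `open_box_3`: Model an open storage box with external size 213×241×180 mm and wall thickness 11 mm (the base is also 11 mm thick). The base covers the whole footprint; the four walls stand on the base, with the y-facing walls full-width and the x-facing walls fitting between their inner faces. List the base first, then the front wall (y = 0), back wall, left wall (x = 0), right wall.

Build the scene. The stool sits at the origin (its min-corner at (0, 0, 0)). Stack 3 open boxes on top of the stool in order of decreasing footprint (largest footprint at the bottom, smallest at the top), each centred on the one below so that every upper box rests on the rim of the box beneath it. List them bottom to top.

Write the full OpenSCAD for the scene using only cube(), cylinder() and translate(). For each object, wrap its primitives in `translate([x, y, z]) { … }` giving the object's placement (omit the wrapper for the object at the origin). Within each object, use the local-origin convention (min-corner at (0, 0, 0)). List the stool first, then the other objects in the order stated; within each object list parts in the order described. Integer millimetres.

translate([0, 0, 346]) cube([359, 317, 37]);
translate([23, 23, 0]) cylinder(h = 346, r = 23);
translate([336, 23, 0]) cylinder(h = 346, r = 23);
translate([23, 294, 0]) cylinder(h = 346, r = 23);
translate([336, 294, 0]) cylinder(h = 346, r = 23);
translate([59, 29, 383]) {
  cube([241, 259, 9]);
  translate([0, 0, 9]) cube([241, 9, 378]);
  translate([0, 250, 9]) cube([241, 9, 378]);
  translate([0, 9, 9]) cube([9, 241, 378]);
  translate([232, 9, 9]) cube([9, 241, 378]);
}
translate([67, 37, 770]) {
  cube([225, 243, 11]);
  translate([0, 0, 11]) cube([225, 11, 365]);
  translate([0, 232, 11]) cube([225, 11, 365]);
  translate([0, 11, 11]) cube([11, 221, 365]);
  translate([214, 11, 11]) cube([11, 221, 365]);
}
translate([73, 38, 1146]) {
  cube([213, 241, 11]);
  translate([0, 0, 11]) cube([213, 11, 169]);
  translate([0, 230, 11]) cube([213, 11, 169]);
  translate([0, 11, 11]) cube([11, 219, 169]);
  translate([202, 11, 11]) cube([11, 219, 169]);
}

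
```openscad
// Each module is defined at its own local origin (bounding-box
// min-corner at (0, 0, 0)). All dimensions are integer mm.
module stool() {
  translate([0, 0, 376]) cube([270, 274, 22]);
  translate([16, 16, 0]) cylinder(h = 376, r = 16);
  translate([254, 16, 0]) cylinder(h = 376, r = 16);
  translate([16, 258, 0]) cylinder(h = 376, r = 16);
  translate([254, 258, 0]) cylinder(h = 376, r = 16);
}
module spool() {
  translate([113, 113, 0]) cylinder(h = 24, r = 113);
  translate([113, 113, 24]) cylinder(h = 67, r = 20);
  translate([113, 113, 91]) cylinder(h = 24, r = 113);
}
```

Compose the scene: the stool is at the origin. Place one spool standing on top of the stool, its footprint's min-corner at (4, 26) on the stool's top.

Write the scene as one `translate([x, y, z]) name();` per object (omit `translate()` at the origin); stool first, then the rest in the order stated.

stool();
translate([4, 26, 398]) spool();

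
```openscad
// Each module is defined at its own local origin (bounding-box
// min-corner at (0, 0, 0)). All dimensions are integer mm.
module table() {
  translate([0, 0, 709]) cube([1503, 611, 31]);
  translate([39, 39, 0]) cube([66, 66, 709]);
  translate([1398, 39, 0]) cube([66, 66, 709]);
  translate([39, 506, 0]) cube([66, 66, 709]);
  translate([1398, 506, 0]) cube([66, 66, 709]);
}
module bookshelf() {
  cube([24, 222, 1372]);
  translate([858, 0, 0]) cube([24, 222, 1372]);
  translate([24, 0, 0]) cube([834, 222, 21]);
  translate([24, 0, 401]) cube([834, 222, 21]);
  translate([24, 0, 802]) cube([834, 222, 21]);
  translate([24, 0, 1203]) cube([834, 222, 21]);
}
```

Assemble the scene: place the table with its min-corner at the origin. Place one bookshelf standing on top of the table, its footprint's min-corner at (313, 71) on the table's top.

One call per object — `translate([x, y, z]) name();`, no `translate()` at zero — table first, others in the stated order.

table();
translate([313, 71, 740]) bookshelf();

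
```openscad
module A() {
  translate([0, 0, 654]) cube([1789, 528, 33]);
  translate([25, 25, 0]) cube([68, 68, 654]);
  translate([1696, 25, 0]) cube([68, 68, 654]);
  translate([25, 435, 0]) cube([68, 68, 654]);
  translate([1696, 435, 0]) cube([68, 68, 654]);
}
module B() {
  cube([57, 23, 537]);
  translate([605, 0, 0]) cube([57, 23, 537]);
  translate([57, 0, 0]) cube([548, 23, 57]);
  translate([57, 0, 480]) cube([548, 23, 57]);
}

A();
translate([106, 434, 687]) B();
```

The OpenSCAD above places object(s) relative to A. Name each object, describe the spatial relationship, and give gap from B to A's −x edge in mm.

The picture frame's min-x is at 106; the table's min-x is 0; gap = 106 mm.

A is a table. B is a picture frame. The picture frame is on top of the table. The gap from the picture frame to the table's −x edge is 106 mm.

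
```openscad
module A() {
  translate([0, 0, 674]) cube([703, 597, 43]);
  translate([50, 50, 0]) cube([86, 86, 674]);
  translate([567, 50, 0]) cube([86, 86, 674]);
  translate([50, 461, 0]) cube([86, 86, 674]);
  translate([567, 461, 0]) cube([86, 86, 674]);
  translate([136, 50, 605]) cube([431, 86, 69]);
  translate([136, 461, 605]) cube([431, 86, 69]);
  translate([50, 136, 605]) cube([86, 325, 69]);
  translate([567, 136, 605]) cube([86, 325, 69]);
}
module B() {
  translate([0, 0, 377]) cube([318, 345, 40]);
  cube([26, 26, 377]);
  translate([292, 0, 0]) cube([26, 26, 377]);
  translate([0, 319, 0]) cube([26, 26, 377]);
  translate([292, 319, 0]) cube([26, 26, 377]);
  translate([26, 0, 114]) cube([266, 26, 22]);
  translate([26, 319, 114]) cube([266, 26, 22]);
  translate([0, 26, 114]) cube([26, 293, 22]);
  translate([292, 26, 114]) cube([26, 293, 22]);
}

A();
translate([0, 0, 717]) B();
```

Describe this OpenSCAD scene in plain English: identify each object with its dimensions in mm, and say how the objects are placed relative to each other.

A is a table: top 703 mm (x) × 597 mm (y), 43 mm thick, upper face at z = 717 mm, on four 86×86 mm square legs, each inset 50 mm from the nearest pair of top edges, running from z = 0 to the bottom of the top. Four apron rails, 86 mm thick and 69 mm tall, run between adjacent legs with their top edges flush with the underside of the top and their outer faces flush with the legs' outer faces.

B is a four-legged stool. The seat is a 318×345×40 mm slab whose top surface is at z = 417 mm; four square legs, each 26×26 mm in cross-section, run from the floor (z = 0) to the underside of the seat, each flush with a corner of the seat. Four stretchers, 26 mm wide and 22 mm tall, connect adjacent legs with their undersides at z = 114 mm, each running between the inner faces of the legs it joins and aligned with the legs' outer faces on the other axis.

The stool is on top of the table.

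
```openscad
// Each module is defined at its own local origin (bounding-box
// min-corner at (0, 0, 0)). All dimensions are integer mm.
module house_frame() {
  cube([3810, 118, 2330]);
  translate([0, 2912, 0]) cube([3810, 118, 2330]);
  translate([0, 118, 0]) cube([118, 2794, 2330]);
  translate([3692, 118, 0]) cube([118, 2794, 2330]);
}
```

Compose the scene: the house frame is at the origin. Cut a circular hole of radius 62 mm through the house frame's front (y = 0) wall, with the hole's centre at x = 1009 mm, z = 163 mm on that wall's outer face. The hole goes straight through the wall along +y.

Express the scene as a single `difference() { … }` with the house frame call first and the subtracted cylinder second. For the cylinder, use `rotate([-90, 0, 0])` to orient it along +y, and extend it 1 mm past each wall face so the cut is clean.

difference() {
  house_frame();
  translate([1009, -1, 163]) rotate([-90, 0, 0]) cylinder(h = 120, r = 62);
}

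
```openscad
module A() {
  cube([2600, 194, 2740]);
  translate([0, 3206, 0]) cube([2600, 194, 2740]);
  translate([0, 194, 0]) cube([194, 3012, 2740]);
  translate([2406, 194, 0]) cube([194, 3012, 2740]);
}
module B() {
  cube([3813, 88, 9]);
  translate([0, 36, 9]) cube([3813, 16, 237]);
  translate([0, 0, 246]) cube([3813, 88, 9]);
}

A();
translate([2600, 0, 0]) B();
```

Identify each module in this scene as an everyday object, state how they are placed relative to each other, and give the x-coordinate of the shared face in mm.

The house frame's +x face and the I-beam's −x face are both at x = 2600 mm.

A is a house frame. B is an I-beam. The I-beam is against the house frame's +x side, with their −y faces flush. The x-coordinate of the shared face is 2600 mm.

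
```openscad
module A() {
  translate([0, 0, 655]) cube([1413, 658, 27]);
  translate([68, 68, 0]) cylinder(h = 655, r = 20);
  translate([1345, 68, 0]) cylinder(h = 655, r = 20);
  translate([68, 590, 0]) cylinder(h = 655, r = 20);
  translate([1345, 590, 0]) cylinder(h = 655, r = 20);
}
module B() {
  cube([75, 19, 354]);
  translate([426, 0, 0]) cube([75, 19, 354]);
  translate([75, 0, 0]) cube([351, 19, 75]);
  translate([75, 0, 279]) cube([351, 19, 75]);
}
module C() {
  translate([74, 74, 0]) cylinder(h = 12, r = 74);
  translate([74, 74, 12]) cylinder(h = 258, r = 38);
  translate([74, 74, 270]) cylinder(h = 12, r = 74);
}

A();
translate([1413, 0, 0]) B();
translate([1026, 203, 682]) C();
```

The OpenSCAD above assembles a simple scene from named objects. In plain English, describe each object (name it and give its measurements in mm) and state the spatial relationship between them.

A is a table: top 1413 mm (x) × 658 mm (y), 27 mm thick, upper face at z = 682 mm, on four round legs of 40 mm diameter, each leg's bounding box inset 48 mm from the nearest pair of top edges, running from z = 0 to the bottom of the top.

B is a rectangular picture frame lying in the x–z plane (depth along y). The opening is 351 mm wide (x) by 204 mm tall (z), surrounded by a border 75 mm wide on all four sides. The frame is 19 mm deep and is made of two full-height vertical stiles with two horizontal rails fitted between them.

C is a spool: two coaxial disc flanges of radius 74 mm and thickness 12 mm, joined by a core cylinder of radius 38 mm and height 258 mm. The lower flange rests on z = 0 and the three cylinders share a vertical axis.

The picture frame is against the table's +x side, with their −y faces flush. The spool is on top of the table.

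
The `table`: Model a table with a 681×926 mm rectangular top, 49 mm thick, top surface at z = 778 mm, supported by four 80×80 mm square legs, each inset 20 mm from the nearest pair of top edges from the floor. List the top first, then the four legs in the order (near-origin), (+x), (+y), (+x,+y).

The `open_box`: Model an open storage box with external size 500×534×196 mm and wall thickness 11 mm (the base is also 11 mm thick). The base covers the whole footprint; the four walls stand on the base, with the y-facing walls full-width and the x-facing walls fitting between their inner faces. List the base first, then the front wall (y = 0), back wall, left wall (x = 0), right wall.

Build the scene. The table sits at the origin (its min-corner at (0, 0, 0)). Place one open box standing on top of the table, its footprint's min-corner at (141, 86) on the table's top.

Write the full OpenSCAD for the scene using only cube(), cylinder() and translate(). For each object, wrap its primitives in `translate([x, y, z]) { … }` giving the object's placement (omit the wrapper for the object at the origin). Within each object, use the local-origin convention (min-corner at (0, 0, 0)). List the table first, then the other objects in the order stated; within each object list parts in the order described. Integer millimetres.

translate([0, 0, 729]) cube([681, 926, 49]);
translate([20, 20, 0]) cube([80, 80, 729]);
translate([581, 20, 0]) cube([80, 80, 729]);
translate([20, 826, 0]) cube([80, 80, 729]);
translate([581, 826, 0]) cube([80, 80, 729]);
translate([141, 86, 778]) {
  cube([500, 534, 11]);
  translate([0, 0, 11]) cube([500, 11, 185]);
  translate([0, 523, 11]) cube([500, 11, 185]);
  translate([0, 11, 11]) cube([11, 512, 185]);
  translate([489, 11, 11]) cube([11, 512, 185]);
}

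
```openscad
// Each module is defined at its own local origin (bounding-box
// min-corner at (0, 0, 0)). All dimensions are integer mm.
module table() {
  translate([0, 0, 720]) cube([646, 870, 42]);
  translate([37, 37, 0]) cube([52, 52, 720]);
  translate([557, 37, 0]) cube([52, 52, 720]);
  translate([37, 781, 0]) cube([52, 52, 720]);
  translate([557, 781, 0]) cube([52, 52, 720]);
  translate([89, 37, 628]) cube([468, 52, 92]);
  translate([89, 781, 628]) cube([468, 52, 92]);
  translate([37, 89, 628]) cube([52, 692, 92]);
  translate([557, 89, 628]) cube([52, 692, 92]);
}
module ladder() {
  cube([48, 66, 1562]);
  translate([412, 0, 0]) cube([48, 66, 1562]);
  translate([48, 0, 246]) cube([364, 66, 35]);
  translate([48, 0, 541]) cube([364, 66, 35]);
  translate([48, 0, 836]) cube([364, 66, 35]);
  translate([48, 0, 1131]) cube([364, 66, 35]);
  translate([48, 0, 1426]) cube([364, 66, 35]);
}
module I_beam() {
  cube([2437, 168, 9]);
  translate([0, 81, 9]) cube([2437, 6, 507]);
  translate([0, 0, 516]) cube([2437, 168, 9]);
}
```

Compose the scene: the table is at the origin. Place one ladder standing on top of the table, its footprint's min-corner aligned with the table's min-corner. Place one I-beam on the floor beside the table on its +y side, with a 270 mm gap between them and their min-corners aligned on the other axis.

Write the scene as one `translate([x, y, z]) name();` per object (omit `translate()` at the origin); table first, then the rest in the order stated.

table();
translate([0, 0, 762]) ladder();
translate([0, 1140, 0]) I_beam();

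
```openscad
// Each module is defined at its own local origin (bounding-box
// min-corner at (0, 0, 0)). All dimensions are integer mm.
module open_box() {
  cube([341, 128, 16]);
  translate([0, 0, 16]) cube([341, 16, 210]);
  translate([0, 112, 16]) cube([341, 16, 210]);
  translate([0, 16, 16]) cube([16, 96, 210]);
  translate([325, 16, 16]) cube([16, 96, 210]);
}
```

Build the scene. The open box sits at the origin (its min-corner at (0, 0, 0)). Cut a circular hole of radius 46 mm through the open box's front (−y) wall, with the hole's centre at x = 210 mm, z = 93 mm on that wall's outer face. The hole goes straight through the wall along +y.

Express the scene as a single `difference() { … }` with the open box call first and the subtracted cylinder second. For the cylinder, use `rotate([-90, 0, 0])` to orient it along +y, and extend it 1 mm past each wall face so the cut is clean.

difference() {
  open_box();
  translate([210, -1, 93]) rotate([-90, 0, 0]) cylinder(h = 18, r = 46);
}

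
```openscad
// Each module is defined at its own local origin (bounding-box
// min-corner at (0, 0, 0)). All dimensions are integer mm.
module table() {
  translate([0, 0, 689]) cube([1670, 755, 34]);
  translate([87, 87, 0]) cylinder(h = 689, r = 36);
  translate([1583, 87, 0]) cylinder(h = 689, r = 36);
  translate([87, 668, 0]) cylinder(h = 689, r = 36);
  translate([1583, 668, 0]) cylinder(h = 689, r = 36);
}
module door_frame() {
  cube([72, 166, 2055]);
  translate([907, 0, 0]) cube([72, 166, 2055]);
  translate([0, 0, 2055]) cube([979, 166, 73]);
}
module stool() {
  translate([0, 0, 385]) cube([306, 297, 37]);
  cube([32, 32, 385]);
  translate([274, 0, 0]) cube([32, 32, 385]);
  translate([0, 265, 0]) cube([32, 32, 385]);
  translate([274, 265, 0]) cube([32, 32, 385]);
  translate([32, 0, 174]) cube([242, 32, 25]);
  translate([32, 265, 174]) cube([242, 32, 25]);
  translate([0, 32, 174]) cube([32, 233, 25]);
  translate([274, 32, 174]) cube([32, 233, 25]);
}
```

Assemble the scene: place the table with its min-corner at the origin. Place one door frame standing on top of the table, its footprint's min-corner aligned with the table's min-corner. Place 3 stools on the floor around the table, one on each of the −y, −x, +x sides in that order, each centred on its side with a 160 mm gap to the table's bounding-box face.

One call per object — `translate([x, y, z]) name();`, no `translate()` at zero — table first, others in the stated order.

table();
translate([0, 0, 723]) door_frame();
translate([682, -457, 0]) stool();
translate([-466, 229, 0]) stool();
translate([1830, 229, 0]) stool();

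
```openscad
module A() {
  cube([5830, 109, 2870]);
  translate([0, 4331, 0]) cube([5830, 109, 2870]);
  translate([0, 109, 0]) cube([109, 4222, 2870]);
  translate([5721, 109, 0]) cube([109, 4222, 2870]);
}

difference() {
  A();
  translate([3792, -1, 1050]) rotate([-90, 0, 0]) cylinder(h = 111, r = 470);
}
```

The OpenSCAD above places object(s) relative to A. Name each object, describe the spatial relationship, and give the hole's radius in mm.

A is a house frame. The house frame has a circular hole through its front wall. The hole's radius is 470 mm.

The subtracted cylinder has r = 470 mm.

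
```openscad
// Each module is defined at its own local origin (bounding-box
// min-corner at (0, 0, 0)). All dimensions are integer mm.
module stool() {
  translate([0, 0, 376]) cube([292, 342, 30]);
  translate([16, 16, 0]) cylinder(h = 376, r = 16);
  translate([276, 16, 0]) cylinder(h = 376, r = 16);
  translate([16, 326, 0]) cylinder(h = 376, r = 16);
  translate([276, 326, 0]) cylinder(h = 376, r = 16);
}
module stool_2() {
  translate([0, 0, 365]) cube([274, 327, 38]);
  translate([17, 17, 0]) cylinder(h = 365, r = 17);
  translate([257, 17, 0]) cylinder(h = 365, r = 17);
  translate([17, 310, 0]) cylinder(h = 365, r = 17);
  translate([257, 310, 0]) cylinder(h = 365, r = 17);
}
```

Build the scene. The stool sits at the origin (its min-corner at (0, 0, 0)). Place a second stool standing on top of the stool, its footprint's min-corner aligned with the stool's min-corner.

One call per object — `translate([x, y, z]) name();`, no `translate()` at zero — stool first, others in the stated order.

stool();
translate([0, 0, 406]) stool_2();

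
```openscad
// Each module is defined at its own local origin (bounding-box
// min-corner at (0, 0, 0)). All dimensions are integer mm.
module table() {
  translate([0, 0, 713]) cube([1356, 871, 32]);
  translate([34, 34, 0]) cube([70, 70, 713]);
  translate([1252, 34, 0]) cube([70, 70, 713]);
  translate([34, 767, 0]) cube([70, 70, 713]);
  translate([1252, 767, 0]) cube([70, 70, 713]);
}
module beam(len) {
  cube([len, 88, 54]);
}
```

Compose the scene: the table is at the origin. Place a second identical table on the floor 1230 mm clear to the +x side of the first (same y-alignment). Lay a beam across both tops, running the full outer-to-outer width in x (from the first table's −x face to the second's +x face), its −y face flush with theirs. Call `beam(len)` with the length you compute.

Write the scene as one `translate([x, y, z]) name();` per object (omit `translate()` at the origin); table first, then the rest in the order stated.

table();
translate([2586, 0, 0]) table();
translate([0, 0, 745]) beam(3942);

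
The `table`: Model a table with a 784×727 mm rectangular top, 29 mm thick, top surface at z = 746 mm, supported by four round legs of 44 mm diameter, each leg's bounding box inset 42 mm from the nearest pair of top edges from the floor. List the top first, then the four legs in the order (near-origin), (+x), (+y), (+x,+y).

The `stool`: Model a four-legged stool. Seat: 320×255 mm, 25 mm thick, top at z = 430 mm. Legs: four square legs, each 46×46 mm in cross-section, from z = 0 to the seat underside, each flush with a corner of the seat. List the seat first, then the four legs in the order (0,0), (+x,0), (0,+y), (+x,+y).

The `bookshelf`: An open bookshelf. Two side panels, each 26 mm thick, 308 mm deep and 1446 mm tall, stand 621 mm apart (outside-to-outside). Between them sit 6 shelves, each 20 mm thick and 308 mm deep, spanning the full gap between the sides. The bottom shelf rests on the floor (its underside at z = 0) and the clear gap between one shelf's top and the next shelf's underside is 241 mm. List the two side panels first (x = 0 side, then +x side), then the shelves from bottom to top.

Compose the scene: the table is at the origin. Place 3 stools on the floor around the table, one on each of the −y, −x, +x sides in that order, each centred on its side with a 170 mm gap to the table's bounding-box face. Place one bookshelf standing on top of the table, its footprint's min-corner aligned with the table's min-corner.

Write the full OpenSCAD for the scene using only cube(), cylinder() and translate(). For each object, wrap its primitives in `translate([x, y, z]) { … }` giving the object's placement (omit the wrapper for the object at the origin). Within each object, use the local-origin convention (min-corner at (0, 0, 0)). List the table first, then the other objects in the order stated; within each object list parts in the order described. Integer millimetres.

translate([0, 0, 717]) cube([784, 727, 29]);
translate([64, 64, 0]) cylinder(h = 717, r = 22);
translate([720, 64, 0]) cylinder(h = 717, r = 22);
translate([64, 663, 0]) cylinder(h = 717, r = 22);
translate([720, 663, 0]) cylinder(h = 717, r = 22);
translate([232, -425, 0]) {
  translate([0, 0, 405]) cube([320, 255, 25]);
  cube([46, 46, 405]);
  translate([274, 0, 0]) cube([46, 46, 405]);
  translate([0, 209, 0]) cube([46, 46, 405]);
  translate([274, 209, 0]) cube([46, 46, 405]);
}
translate([-490, 236, 0]) {
  translate([0, 0, 405]) cube([320, 255, 25]);
  cube([46, 46, 405]);
  translate([274, 0, 0]) cube([46, 46, 405]);
  translate([0, 209, 0]) cube([46, 46, 405]);
  translate([274, 209, 0]) cube([46, 46, 405]);
}
translate([954, 236, 0]) {
  translate([0, 0, 405]) cube([320, 255, 25]);
  cube([46, 46, 405]);
  translate([274, 0, 0]) cube([46, 46, 405]);
  translate([0, 209, 0]) cube([46, 46, 405]);
  translate([274, 209, 0]) cube([46, 46, 405]);
}
translate([0, 0, 746]) {
  cube([26, 308, 1446]);
  translate([595, 0, 0]) cube([26, 308, 1446]);
  translate([26, 0, 0]) cube([569, 308, 20]);
  translate([26, 0, 261]) cube([569, 308, 20]);
  translate([26, 0, 522]) cube([569, 308, 20]);
  translate([26, 0, 783]) cube([569, 308, 20]);
  translate([26, 0, 1044]) cube([569, 308, 20]);
  translate([26, 0, 1305]) cube([569, 308, 20]);
}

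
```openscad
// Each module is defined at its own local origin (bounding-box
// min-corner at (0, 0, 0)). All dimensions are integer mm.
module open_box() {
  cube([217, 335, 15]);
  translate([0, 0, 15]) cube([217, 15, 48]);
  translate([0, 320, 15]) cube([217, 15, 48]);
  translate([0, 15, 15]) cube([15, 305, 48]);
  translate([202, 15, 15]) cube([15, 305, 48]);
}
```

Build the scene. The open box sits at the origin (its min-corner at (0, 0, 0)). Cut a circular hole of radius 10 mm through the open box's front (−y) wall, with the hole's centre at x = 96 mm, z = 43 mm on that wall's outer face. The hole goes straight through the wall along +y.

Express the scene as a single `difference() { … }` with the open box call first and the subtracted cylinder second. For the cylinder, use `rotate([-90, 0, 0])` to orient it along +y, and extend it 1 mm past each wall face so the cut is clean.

difference() {
  open_box();
  translate([96, -1, 43]) rotate([-90, 0, 0]) cylinder(h = 17, r = 10);
}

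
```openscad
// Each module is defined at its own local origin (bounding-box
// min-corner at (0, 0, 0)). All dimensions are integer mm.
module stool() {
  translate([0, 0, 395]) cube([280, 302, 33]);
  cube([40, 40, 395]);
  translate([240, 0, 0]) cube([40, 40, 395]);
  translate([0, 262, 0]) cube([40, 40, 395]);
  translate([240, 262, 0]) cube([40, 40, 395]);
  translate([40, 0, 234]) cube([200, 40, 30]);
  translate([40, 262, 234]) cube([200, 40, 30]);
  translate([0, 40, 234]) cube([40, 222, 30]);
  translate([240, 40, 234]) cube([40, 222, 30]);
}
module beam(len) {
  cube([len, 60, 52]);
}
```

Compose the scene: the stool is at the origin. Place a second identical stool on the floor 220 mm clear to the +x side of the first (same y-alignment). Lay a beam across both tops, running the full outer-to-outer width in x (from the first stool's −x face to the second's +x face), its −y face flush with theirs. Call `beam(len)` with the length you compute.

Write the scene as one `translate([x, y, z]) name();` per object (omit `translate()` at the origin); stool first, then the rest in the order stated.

stool();
translate([500, 0, 0]) stool();
translate([0, 0, 428]) beam(780);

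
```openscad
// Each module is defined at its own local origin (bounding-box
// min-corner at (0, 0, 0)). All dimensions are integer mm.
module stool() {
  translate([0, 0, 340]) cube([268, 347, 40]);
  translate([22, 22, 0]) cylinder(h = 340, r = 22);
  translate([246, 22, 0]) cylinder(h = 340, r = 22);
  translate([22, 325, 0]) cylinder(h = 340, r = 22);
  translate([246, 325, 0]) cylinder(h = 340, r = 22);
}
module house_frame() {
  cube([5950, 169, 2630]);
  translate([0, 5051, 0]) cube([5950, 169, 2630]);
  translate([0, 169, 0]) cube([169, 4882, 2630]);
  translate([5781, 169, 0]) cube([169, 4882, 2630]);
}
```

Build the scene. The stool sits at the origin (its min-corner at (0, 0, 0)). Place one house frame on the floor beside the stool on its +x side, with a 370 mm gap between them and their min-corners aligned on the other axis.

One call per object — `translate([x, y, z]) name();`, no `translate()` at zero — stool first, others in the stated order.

stool();
translate([638, 0, 0]) house_frame();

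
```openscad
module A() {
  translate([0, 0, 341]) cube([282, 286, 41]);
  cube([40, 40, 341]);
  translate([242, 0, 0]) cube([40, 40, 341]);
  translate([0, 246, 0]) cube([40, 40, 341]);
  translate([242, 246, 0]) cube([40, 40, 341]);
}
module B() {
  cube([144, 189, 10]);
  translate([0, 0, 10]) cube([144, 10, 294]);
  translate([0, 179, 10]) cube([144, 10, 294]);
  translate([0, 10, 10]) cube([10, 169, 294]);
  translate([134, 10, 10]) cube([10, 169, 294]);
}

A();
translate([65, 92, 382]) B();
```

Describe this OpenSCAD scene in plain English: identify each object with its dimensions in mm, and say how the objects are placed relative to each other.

A is a four-legged stool. The seat is a 282×286×41 mm slab whose top surface is at z = 382 mm; four square legs, each 40×40 mm in cross-section, run from the floor (z = 0) to the underside of the seat, each flush with a corner of the seat.

B is an open storage box with external size 144×189×304 mm and wall thickness 10 mm (the base is also 10 mm thick). The base covers the whole footprint; the four walls stand on the base, with the y-facing walls full-width and the x-facing walls fitting between their inner faces.

The open box is on top of the stool.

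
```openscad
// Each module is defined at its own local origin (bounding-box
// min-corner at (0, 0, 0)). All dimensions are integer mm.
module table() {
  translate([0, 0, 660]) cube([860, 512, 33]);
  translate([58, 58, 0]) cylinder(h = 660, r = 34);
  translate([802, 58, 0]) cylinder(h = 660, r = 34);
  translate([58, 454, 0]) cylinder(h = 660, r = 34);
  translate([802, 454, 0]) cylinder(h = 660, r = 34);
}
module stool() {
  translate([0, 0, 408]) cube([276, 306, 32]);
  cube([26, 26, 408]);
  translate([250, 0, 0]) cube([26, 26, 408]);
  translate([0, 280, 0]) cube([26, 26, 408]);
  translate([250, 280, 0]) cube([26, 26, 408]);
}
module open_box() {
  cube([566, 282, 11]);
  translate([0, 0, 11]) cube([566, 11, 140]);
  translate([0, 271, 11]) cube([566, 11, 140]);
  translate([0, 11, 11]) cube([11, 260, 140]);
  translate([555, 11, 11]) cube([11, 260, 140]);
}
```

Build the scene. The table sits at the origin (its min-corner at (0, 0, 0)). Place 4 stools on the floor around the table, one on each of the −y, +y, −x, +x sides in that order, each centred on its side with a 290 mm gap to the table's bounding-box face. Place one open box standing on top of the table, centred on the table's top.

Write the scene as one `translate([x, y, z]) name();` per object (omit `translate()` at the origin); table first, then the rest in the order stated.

table();
translate([292, -596, 0]) stool();
translate([292, 802, 0]) stool();
translate([-566, 103, 0]) stool();
translate([1150, 103, 0]) stool();
translate([147, 115, 693]) open_box();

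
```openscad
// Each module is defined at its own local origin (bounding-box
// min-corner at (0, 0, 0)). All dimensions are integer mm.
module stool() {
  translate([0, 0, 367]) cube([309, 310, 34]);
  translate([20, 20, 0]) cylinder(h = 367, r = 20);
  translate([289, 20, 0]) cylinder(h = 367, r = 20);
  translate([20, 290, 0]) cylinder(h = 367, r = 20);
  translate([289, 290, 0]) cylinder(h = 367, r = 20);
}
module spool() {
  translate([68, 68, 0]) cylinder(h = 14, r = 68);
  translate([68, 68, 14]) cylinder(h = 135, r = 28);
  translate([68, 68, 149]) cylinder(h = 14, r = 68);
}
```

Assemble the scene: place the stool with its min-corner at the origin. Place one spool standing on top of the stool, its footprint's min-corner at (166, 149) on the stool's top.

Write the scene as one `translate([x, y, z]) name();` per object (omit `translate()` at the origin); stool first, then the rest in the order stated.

stool();
translate([166, 149, 401]) spool();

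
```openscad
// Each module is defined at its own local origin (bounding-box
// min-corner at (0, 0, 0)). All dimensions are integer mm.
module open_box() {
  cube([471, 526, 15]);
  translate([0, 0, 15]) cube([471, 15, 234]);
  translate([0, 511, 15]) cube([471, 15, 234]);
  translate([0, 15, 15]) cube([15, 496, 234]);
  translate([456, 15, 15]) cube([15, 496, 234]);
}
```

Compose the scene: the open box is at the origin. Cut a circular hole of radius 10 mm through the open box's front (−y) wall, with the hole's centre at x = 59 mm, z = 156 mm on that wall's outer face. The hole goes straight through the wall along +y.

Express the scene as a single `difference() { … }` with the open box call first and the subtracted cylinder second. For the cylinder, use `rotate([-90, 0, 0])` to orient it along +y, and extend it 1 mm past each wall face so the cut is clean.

difference() {
  open_box();
  translate([59, -1, 156]) rotate([-90, 0, 0]) cylinder(h = 17, r = 10);
}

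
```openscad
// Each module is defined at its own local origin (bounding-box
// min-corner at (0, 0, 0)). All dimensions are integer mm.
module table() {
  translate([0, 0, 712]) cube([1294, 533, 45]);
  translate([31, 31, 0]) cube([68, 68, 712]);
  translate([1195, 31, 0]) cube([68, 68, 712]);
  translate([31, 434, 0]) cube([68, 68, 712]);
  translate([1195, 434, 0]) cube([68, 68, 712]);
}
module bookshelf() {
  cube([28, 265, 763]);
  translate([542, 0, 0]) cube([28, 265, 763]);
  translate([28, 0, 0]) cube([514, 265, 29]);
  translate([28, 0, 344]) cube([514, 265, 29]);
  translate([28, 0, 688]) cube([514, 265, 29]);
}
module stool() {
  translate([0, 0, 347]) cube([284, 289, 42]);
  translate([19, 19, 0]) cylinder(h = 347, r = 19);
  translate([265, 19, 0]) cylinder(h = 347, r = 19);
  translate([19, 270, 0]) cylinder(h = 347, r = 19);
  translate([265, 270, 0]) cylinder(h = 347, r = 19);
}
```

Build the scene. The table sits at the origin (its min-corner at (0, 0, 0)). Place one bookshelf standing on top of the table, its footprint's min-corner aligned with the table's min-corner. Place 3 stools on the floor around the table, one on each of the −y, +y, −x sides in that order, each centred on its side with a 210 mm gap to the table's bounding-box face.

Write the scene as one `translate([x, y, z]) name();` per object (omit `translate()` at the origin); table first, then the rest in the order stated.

table();
translate([0, 0, 757]) bookshelf();
translate([505, -499, 0]) stool();
translate([505, 743, 0]) stool();
translate([-494, 122, 0]) stool();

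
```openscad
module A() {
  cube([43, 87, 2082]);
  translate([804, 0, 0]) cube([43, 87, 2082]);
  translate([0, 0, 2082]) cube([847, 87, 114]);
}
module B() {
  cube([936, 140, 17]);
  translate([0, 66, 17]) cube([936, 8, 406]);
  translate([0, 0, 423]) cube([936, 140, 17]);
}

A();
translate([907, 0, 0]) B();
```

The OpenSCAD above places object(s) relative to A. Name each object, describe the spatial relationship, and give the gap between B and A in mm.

A is a door frame. B is an I-beam. The I-beam is on the floor beside the door frame on its +x side. The gap between the I-beam and the door frame is 60 mm.

The I-beam's nearest face is 60 mm from the door frame's +x face.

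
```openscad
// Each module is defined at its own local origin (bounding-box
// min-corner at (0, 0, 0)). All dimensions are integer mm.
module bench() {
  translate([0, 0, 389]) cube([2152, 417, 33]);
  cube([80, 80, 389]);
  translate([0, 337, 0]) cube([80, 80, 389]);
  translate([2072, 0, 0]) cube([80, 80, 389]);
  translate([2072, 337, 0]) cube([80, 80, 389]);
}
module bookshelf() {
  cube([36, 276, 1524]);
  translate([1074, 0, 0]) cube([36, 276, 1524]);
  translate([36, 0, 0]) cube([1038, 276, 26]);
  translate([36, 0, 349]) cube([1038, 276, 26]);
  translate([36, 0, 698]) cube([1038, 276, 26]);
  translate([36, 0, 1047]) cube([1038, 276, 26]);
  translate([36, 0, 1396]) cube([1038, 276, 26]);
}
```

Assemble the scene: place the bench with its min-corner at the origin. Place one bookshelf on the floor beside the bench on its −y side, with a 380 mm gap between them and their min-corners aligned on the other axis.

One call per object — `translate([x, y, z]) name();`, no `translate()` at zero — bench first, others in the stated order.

bench();
translate([0, -656, 0]) bookshelf();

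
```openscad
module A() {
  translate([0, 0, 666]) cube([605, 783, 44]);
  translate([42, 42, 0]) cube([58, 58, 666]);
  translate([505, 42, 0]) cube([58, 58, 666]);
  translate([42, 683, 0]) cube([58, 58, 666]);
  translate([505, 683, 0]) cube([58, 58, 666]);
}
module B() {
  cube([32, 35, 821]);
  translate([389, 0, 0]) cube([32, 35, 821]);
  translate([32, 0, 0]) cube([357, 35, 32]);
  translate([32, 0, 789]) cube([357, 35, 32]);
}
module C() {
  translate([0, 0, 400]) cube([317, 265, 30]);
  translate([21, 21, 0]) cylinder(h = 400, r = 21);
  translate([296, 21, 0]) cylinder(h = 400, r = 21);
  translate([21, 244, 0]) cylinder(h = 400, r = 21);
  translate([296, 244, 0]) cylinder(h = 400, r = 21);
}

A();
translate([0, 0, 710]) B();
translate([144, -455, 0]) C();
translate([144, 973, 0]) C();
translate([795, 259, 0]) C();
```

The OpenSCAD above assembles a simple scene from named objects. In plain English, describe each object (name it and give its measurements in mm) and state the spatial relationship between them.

A is a table with a 605×783 mm rectangular top, 44 mm thick, top surface at z = 710 mm, supported by four 58×58 mm square legs, each inset 42 mm from the nearest pair of top edges, running from the floor.

B is a picture frame with a 357×757 mm rectangular opening (x by z) and a uniform 32 mm border on every side. Frame depth is 35 mm along y. It is built from two vertical stiles running the full outside height and two horizontal rails spanning the gap between the stiles.

C is a simple wooden stool: a rectangular seat 317 mm (x) by 265 mm (y), 30 mm thick, top face at z = 430 mm, on four round legs, each 42 mm in diameter. The legs rest on z = 0, each leg's axis is inset half a diameter from the nearest pair of seat edges (so the leg's bounding box is flush with the corner).

The picture frame is on top of the table. Three stools sit around the table at the −y, +y, +x sides.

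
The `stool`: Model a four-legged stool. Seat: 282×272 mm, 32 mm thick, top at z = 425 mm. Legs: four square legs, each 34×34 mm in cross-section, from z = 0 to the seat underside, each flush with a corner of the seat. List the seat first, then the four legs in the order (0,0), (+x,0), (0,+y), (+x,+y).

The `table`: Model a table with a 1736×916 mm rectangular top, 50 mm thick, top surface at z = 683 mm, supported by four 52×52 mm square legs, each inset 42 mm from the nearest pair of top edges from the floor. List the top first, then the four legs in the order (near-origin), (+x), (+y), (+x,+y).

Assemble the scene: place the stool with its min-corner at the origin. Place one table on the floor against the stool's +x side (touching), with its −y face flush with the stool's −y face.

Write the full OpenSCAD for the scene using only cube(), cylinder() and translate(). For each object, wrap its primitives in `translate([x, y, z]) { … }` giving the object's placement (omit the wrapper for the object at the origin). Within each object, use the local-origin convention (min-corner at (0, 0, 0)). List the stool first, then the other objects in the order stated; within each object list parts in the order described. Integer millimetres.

translate([0, 0, 393]) cube([282, 272, 32]);
cube([34, 34, 393]);
translate([248, 0, 0]) cube([34, 34, 393]);
translate([0, 238, 0]) cube([34, 34, 393]);
translate([248, 238, 0]) cube([34, 34, 393]);
translate([282, 0, 0]) {
  translate([0, 0, 633]) cube([1736, 916, 50]);
  translate([42, 42, 0]) cube([52, 52, 633]);
  translate([1642, 42, 0]) cube([52, 52, 633]);
  translate([42, 822, 0]) cube([52, 52, 633]);
  translate([1642, 822, 0]) cube([52, 52, 633]);
}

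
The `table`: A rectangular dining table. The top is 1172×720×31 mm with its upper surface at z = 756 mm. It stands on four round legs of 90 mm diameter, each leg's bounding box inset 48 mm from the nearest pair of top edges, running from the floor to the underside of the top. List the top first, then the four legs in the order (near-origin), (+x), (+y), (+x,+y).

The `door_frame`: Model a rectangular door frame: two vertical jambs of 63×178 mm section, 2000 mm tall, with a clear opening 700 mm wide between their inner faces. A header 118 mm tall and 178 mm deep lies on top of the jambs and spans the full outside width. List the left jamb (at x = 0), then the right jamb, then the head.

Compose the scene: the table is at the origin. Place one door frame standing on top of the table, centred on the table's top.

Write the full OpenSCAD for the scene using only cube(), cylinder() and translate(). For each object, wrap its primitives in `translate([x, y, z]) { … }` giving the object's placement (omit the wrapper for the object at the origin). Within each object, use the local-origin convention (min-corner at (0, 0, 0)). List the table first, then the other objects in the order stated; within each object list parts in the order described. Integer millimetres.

translate([0, 0, 725]) cube([1172, 720, 31]);
translate([93, 93, 0]) cylinder(h = 725, r = 45);
translate([1079, 93, 0]) cylinder(h = 725, r = 45);
translate([93, 627, 0]) cylinder(h = 725, r = 45);
translate([1079, 627, 0]) cylinder(h = 725, r = 45);
translate([173, 271, 756]) {
  cube([63, 178, 2000]);
  translate([763, 0, 0]) cube([63, 178, 2000]);
  translate([0, 0, 2000]) cube([826, 178, 118]);
}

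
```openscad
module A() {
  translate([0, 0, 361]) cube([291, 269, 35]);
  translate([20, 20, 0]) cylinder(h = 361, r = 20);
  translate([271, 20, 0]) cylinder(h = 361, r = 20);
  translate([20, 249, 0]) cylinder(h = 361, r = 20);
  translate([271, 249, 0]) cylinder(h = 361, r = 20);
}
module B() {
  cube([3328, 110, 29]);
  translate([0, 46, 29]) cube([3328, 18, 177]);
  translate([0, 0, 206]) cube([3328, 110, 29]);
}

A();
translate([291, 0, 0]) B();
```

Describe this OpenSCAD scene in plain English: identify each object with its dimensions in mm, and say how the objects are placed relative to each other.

A is a four-legged stool. The seat is 291×269 mm, 35 mm thick, top at z = 396 mm. It stands on four round legs, each 40 mm in diameter, from z = 0 to the seat underside, each leg's axis is inset half a diameter from the nearest pair of seat edges (so the leg's bounding box is flush with the corner).

B is an I-beam lying along x, 3328 mm long. Overall section height 235 mm. Two flanges 110 mm wide (y) and 29 mm thick, one on the floor and one at the top; a web 18 mm thick runs between them, centred on the flange width.

The I-beam is against the stool's +x side, with their −y faces flush.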